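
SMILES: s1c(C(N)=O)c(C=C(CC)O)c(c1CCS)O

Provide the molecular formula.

C11H15NO3S2

Heavy atoms from the SMILES: 11 C, 1 N, 3 O, 2 S.
Implicit hydrogens by atom environment:
  4 × C (aromatic): no H
  3 × C: 2 H each → 6
  2 × C: no H
  2 × O: 1 H each → 2
  1 × C: 3 H
  1 × C: 1 H
  1 × N: 2 H
  1 × O: no H
  1 × S: 1 H
  1 × S (aromatic): no H
  Total hydrogens = 15.
Molecular formula: C11H15NO3S2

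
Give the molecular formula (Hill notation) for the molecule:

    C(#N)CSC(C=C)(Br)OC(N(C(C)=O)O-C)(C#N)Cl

Heavy atoms from the SMILES: 1 Br, 10 C, 1 Cl, 3 N, 3 O, 1 S.
Implicit hydrogens by atom environment:
  5 × C: no H
  3 × N: no H
  3 × O: no H
  2 × C: 3 H each → 6
  2 × C: 2 H each → 4
  1 × Br: no H
  1 × C: 1 H
  1 × Cl: no H
  1 × S: no H
  Total hydrogens = 11.
Molecular formula: C10H11BrClN3O3S

C10H11BrClN3O3S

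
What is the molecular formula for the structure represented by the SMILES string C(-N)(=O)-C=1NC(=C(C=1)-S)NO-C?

Heavy atoms from the SMILES: 6 C, 3 N, 2 O, 1 S.
Implicit hydrogens by atom environment:
  3 × C (aromatic): no H
  2 × O: no H
  1 × C: 3 H
  1 × C (aromatic): 1 H
  1 × C: no H
  1 × N: 2 H
  1 × N (aromatic): 1 H
  1 × N: 1 H
  1 × S: 1 H
  Total hydrogens = 9.
Molecular formula: C6H9N3O2S

C6H9N3O2S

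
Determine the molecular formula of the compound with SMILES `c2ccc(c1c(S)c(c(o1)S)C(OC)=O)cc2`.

Heavy atoms from the SMILES: 12 C, 3 O, 2 S.
Implicit hydrogens by atom environment:
  5 × C (aromatic): 1 H each → 5
  5 × C (aromatic): no H
  2 × O: no H
  2 × S: 1 H each → 2
  1 × C: 3 H
  1 × C: no H
  1 × O (aromatic): no H
  Total hydrogens = 10.
Molecular formula: C12H10O3S2

C12H10O3S2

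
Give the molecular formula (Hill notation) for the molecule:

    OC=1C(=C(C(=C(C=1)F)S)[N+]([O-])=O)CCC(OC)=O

C10H10FNO5S

Heavy atoms from the SMILES: 10 C, 1 F, 1 N, 5 O, 1 S.
Implicit hydrogens by atom environment:
  5 × C (aromatic): no H
  3 × O: no H
  2 × C: 2 H each → 4
  1 × C: 3 H
  1 × C (aromatic): 1 H
  1 × C: no H
  1 × F: no H
  1 × N (charge +1): no H
  1 × O: 1 H
  1 × O (charge -1): no H
  1 × S: 1 H
  Total hydrogens = 10.
Molecular formula: C10H10FNO5S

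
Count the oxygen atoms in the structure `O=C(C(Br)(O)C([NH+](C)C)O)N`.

3

The symbol for oxygen appears 3 times in the SMILES.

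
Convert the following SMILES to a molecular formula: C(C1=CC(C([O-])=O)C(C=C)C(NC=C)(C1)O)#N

C12H13N2O3-

Heavy atoms from the SMILES: 12 C, 2 N, 3 O.
Implicit hydrogens by atom environment:
  5 × C: 1 H each → 5
  4 × C: no H
  3 × C: 2 H each → 6
  1 × N: 1 H
  1 × N: no H
  1 × O: 1 H
  1 × O: no H
  1 × O (charge -1): no H
  Total hydrogens = 13.
Net charge -1.
Molecular formula: C12H13N2O3-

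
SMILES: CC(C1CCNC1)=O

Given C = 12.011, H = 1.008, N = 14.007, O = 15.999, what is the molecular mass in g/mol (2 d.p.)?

113.16

Molecular formula: C6H11NO.
M = 6×12.011 + 11×1.008 + 1×14.007 + 1×15.999 = 113.16 g/mol.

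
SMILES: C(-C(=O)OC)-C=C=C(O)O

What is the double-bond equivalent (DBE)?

Molecular formula from the SMILES: C6H8O4.
DoU = (2C + 2 + N − H − X)/2 = (2·6 + 2 + 0 − 8 − 0)/2 = 6/2 = 3.
(Structurally: 0 ring(s) + 3 π bond(s) = 3.)

3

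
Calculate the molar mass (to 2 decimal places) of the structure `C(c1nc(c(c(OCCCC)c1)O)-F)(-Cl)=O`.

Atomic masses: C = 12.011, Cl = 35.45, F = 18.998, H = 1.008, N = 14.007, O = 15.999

247.65

Molecular formula: C10H11ClFNO3.
M = 10×12.011 + 1×35.45 + 1×18.998 + 11×1.008 + 1×14.007 + 3×15.999 = 247.65 g/mol.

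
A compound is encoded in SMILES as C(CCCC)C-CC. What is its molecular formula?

Heavy atoms from the SMILES: 8 C.
Implicit hydrogens by atom environment:
  6 × C: 2 H each → 12
  2 × C: 3 H each → 6
  Total hydrogens = 18.
Molecular formula: C8H18

C8H18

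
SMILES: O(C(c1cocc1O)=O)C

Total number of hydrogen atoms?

6

Hydrogens are implicit in SMILES; fill each atom to its normal valence:
  2 × C (aromatic): 1 H each → 2
  2 × C (aromatic): no H
  2 × O: no H
  1 × C: 3 H
  1 × C: no H
  1 × O: 1 H
  1 × O (aromatic): no H
  Total hydrogens = 6.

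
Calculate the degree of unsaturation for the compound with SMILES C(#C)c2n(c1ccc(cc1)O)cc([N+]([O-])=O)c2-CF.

Molecular formula from the SMILES: C13H9FN2O3.
DoU = (2C + 2 + N − H − X)/2 = (2·13 + 2 + 2 − 9 − 1)/2 = 20/2 = 10.
(Structurally: 2 ring(s) + 8 π bond(s) = 10.)

10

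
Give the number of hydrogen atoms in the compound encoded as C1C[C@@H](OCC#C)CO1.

10

Hydrogens are implicit in SMILES; fill each atom to its normal valence:
  4 × C: 2 H each → 8
  2 × C: 1 H each → 2
  2 × O: no H
  1 × C: no H
  Total hydrogens = 10.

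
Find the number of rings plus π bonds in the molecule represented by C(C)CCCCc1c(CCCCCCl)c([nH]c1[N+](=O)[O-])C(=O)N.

Molecular formula from the SMILES: C16H26ClN3O3.
DoU = (2C + 2 + N − H − X)/2 = (2·16 + 2 + 3 − 26 − 1)/2 = 10/2 = 5.
(Structurally: 1 ring(s) + 4 π bond(s) = 5.)

5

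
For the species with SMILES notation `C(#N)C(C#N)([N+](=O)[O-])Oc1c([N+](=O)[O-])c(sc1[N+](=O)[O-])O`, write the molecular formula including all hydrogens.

C7HN5O8S

Heavy atoms from the SMILES: 7 C, 5 N, 8 O, 1 S.
Implicit hydrogens by atom environment:
  4 × C (aromatic): no H
  4 × O: no H
  3 × C: no H
  3 × N (charge +1): no H
  3 × O (charge -1): no H
  2 × N: no H
  1 × O: 1 H
  1 × S (aromatic): no H
  Total hydrogens = 1.
Molecular formula: C7HN5O8S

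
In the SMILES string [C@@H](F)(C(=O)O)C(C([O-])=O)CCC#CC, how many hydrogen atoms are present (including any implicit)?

10

Hydrogens are implicit in SMILES; fill each atom to its normal valence:
  4 × C: no H
  2 × C: 2 H each → 4
  2 × C: 1 H each → 2
  2 × O: no H
  1 × C: 3 H
  1 × F: no H
  1 × O: 1 H
  1 × O (charge -1): no H
  Total hydrogens = 10.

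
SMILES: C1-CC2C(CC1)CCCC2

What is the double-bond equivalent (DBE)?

Molecular formula from the SMILES: C10H18.
DoU = (2C + 2 + N − H − X)/2 = (2·10 + 2 + 0 − 18 − 0)/2 = 4/2 = 2.
(Structurally: 2 ring(s) + 0 π bond(s) = 2.)

2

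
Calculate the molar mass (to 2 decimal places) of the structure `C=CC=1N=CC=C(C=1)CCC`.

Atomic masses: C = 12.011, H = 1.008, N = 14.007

147.22

Molecular formula: C10H13N.
M = 10×12.011 + 13×1.008 + 1×14.007 = 147.22 g/mol.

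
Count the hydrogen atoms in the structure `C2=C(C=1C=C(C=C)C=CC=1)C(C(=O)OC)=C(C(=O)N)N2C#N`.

13

Hydrogens are implicit in SMILES; fill each atom to its normal valence:
  5 × C (aromatic): 1 H each → 5
  5 × C (aromatic): no H
  3 × C: no H
  3 × O: no H
  1 × C: 3 H
  1 × C: 2 H
  1 × C: 1 H
  1 × N: 2 H
  1 × N (aromatic): no H
  1 × N: no H
  Total hydrogens = 13.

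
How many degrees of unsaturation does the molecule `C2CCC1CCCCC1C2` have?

Molecular formula from the SMILES: C10H18.
DoU = (2C + 2 + N − H − X)/2 = (2·10 + 2 + 0 − 18 − 0)/2 = 4/2 = 2.
(Structurally: 2 ring(s) + 0 π bond(s) = 2.)

2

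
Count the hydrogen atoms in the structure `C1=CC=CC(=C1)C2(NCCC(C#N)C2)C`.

Hydrogens are implicit in SMILES; fill each atom to its normal valence:
  5 × C (aromatic): 1 H each → 5
  3 × C: 2 H each → 6
  2 × C: no H
  1 × C: 3 H
  1 × C: 1 H
  1 × C (aromatic): no H
  1 × N: 1 H
  1 × N: no H
  Total hydrogens = 16.

16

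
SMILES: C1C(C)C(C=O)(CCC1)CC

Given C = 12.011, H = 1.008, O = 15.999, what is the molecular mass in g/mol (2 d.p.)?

Molecular formula: C10H18O.
M = 10×12.011 + 18×1.008 + 1×15.999 = 154.25 g/mol.

154.25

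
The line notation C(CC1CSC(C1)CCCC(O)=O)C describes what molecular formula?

C11H20O2S

Heavy atoms from the SMILES: 11 C, 2 O, 1 S.
Implicit hydrogens by atom environment:
  7 × C: 2 H each → 14
  2 × C: 1 H each → 2
  1 × C: 3 H
  1 × C: no H
  1 × O: 1 H
  1 × O: no H
  1 × S: no H
  Total hydrogens = 20.
Molecular formula: C11H20O2S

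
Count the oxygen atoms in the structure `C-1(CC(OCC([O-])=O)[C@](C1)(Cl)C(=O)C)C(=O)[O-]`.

The symbol for oxygen appears 6 times in the SMILES.

6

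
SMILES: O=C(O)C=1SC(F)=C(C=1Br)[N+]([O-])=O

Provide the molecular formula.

C5HBrFNO4S

Heavy atoms from the SMILES: 1 Br, 5 C, 1 F, 1 N, 4 O, 1 S.
Implicit hydrogens by atom environment:
  4 × C (aromatic): no H
  2 × O: no H
  1 × Br: no H
  1 × C: no H
  1 × F: no H
  1 × N (charge +1): no H
  1 × O: 1 H
  1 × O (charge -1): no H
  1 × S (aromatic): no H
  Total hydrogens = 1.
Molecular formula: C5HBrFNO4S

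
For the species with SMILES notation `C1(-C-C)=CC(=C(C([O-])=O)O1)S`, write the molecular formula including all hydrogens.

Heavy atoms from the SMILES: 7 C, 3 O, 1 S.
Implicit hydrogens by atom environment:
  3 × C (aromatic): no H
  1 × C: 3 H
  1 × C: 2 H
  1 × C (aromatic): 1 H
  1 × C: no H
  1 × O (aromatic): no H
  1 × O: no H
  1 × O (charge -1): no H
  1 × S: 1 H
  Total hydrogens = 7.
Net charge -1.
Molecular formula: C7H7O3S-

C7H7O3S-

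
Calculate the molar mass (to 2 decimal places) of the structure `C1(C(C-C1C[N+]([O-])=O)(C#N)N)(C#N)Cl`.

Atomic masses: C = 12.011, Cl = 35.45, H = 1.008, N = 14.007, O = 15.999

214.61

Molecular formula: C7H7ClN4O2.
M = 7×12.011 + 1×35.45 + 7×1.008 + 4×14.007 + 2×15.999 = 214.61 g/mol.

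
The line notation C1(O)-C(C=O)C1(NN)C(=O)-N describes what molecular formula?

C5H9N3O3

Heavy atoms from the SMILES: 5 C, 3 N, 3 O.
Implicit hydrogens by atom environment:
  3 × C: 1 H each → 3
  2 × C: no H
  2 × N: 2 H each → 4
  2 × O: no H
  1 × N: 1 H
  1 × O: 1 H
  Total hydrogens = 9.
Molecular formula: C5H9N3O3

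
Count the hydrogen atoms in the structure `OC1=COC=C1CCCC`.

12

Hydrogens are implicit in SMILES; fill each atom to its normal valence:
  3 × C: 2 H each → 6
  2 × C (aromatic): 1 H each → 2
  2 × C (aromatic): no H
  1 × C: 3 H
  1 × O: 1 H
  1 × O (aromatic): no H
  Total hydrogens = 12.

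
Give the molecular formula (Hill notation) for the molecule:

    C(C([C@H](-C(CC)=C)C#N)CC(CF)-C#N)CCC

Heavy atoms from the SMILES: 15 C, 1 F, 2 N.
Implicit hydrogens by atom environment:
  7 × C: 2 H each → 14
  3 × C: 1 H each → 3
  3 × C: no H
  2 × C: 3 H each → 6
  2 × N: no H
  1 × F: no H
  Total hydrogens = 23.
Molecular formula: C15H23FN2

C15H23FN2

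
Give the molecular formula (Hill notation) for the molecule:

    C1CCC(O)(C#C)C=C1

Heavy atoms from the SMILES: 8 C, 1 O.
Implicit hydrogens by atom environment:
  3 × C: 2 H each → 6
  3 × C: 1 H each → 3
  2 × C: no H
  1 × O: 1 H
  Total hydrogens = 10.
Molecular formula: C8H10O

C8H10O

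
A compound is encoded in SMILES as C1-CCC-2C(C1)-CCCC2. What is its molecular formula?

C10H18

Heavy atoms from the SMILES: 10 C.
Implicit hydrogens by atom environment:
  8 × C: 2 H each → 16
  2 × C: 1 H each → 2
  Total hydrogens = 18.
Molecular formula: C10H18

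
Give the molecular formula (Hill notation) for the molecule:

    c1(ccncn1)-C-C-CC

Heavy atoms from the SMILES: 8 C, 2 N.
Implicit hydrogens by atom environment:
  3 × C: 2 H each → 6
  3 × C (aromatic): 1 H each → 3
  2 × N (aromatic): no H
  1 × C: 3 H
  1 × C (aromatic): no H
  Total hydrogens = 12.
Molecular formula: C8H12N2

C8H12N2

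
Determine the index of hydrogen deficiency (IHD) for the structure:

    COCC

Molecular formula from the SMILES: C3H8O.
DoU = (2C + 2 + N − H − X)/2 = (2·3 + 2 + 0 − 8 − 0)/2 = 0/2 = 0.
(Structurally: 0 ring(s) + 0 π bond(s) = 0.)

0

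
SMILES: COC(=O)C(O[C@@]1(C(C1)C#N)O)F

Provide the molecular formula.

Heavy atoms from the SMILES: 7 C, 1 F, 1 N, 4 O.
Implicit hydrogens by atom environment:
  3 × C: no H
  3 × O: no H
  2 × C: 1 H each → 2
  1 × C: 3 H
  1 × C: 2 H
  1 × F: no H
  1 × N: no H
  1 × O: 1 H
  Total hydrogens = 8.
Molecular formula: C7H8FNO4

C7H8FNO4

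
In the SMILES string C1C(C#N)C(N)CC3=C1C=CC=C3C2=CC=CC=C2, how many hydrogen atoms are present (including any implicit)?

16

Hydrogens are implicit in SMILES; fill each atom to its normal valence:
  8 × C (aromatic): 1 H each → 8
  4 × C (aromatic): no H
  2 × C: 2 H each → 4
  2 × C: 1 H each → 2
  1 × C: no H
  1 × N: 2 H
  1 × N: no H
  Total hydrogens = 16.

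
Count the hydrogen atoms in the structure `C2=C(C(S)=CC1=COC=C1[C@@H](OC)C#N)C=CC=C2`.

13

Hydrogens are implicit in SMILES; fill each atom to its normal valence:
  7 × C (aromatic): 1 H each → 7
  3 × C (aromatic): no H
  2 × C: 1 H each → 2
  2 × C: no H
  1 × C: 3 H
  1 × N: no H
  1 × O (aromatic): no H
  1 × O: no H
  1 × S: 1 H
  Total hydrogens = 13.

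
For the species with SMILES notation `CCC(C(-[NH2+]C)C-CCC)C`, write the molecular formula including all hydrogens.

C10H24N+

Heavy atoms from the SMILES: 10 C, 1 N.
Implicit hydrogens by atom environment:
  4 × C: 3 H each → 12
  4 × C: 2 H each → 8
  2 × C: 1 H each → 2
  1 × N (charge +1): 2 H
  Total hydrogens = 24.
Net charge +1.
Molecular formula: C10H24N+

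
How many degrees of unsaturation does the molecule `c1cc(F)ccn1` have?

Molecular formula from the SMILES: C5H4FN.
DoU = (2C + 2 + N − H − X)/2 = (2·5 + 2 + 1 − 4 − 1)/2 = 8/2 = 4.
(Structurally: 1 ring(s) + 3 π bond(s) = 4.)

4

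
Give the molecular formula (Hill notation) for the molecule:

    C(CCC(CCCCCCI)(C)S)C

C12H25IS

Heavy atoms from the SMILES: 12 C, 1 I, 1 S.
Implicit hydrogens by atom environment:
  9 × C: 2 H each → 18
  2 × C: 3 H each → 6
  1 × C: no H
  1 × I: no H
  1 × S: 1 H
  Total hydrogens = 25.
Molecular formula: C12H25IS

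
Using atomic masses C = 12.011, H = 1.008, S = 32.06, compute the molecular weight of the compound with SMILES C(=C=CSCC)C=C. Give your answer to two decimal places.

Molecular formula: C7H10S.
M = 7×12.011 + 10×1.008 + 1×32.06 = 126.22 g/mol.

126.22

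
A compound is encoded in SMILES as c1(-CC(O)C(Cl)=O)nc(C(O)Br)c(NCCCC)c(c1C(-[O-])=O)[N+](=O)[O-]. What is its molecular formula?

Heavy atoms from the SMILES: 1 Br, 14 C, 1 Cl, 3 N, 7 O.
Implicit hydrogens by atom environment:
  5 × C (aromatic): no H
  4 × C: 2 H each → 8
  3 × O: no H
  2 × C: 1 H each → 2
  2 × C: no H
  2 × O: 1 H each → 2
  2 × O (charge -1): no H
  1 × Br: no H
  1 × C: 3 H
  1 × Cl: no H
  1 × N: 1 H
  1 × N (aromatic): no H
  1 × N (charge +1): no H
  Total hydrogens = 16.
Net charge -1.
Molecular formula: C14H16BrClN3O7-

C14H16BrClN3O7-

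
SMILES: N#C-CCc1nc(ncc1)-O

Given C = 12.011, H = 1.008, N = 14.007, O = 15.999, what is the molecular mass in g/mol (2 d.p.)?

Molecular formula: C7H7N3O.
M = 7×12.011 + 7×1.008 + 3×14.007 + 1×15.999 = 149.15 g/mol.

149.15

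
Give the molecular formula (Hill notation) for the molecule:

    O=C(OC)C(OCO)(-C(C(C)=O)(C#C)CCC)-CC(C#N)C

C16H23NO5

Heavy atoms from the SMILES: 16 C, 1 N, 5 O.
Implicit hydrogens by atom environment:
  6 × C: no H
  4 × C: 3 H each → 12
  4 × C: 2 H each → 8
  4 × O: no H
  2 × C: 1 H each → 2
  1 × N: no H
  1 × O: 1 H
  Total hydrogens = 23.
Molecular formula: C16H23NO5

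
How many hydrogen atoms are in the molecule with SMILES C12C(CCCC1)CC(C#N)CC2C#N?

16

Hydrogens are implicit in SMILES; fill each atom to its normal valence:
  6 × C: 2 H each → 12
  4 × C: 1 H each → 4
  2 × C: no H
  2 × N: no H
  Total hydrogens = 16.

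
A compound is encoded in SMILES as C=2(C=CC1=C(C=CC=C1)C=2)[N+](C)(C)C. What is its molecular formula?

Heavy atoms from the SMILES: 13 C, 1 N.
Implicit hydrogens by atom environment:
  7 × C (aromatic): 1 H each → 7
  3 × C: 3 H each → 9
  3 × C (aromatic): no H
  1 × N (charge +1): no H
  Total hydrogens = 16.
Net charge +1.
Molecular formula: C13H16N+

C13H16N+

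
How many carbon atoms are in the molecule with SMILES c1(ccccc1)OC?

7

The symbol for carbon appears 7 times in the SMILES. Lowercase c denotes aromatic carbon and counts toward C.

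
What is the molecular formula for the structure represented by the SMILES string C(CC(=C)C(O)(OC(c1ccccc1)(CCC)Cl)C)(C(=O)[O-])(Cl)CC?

C19H25Cl2O4-

Heavy atoms from the SMILES: 19 C, 2 Cl, 4 O.
Implicit hydrogens by atom environment:
  5 × C: 2 H each → 10
  5 × C (aromatic): 1 H each → 5
  5 × C: no H
  3 × C: 3 H each → 9
  2 × Cl: no H
  2 × O: no H
  1 × C (aromatic): no H
  1 × O: 1 H
  1 × O (charge -1): no H
  Total hydrogens = 25.
Net charge -1.
Molecular formula: C19H25Cl2O4-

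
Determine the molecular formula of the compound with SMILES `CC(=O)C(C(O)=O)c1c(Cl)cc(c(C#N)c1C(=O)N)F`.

C12H8ClFN2O4

Heavy atoms from the SMILES: 12 C, 1 Cl, 1 F, 2 N, 4 O.
Implicit hydrogens by atom environment:
  5 × C (aromatic): no H
  4 × C: no H
  3 × O: no H
  1 × C: 3 H
  1 × C (aromatic): 1 H
  1 × C: 1 H
  1 × Cl: no H
  1 × F: no H
  1 × N: 2 H
  1 × N: no H
  1 × O: 1 H
  Total hydrogens = 8.
Molecular formula: C12H8ClFN2O4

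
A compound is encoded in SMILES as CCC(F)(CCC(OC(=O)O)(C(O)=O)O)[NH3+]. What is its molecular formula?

Heavy atoms from the SMILES: 8 C, 1 F, 1 N, 6 O.
Implicit hydrogens by atom environment:
  4 × C: no H
  3 × C: 2 H each → 6
  3 × O: 1 H each → 3
  3 × O: no H
  1 × C: 3 H
  1 × F: no H
  1 × N (charge +1): 3 H
  Total hydrogens = 15.
Net charge +1.
Molecular formula: C8H15FNO6+

C8H15FNO6+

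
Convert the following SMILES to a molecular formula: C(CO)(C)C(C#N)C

C6H11NO

Heavy atoms from the SMILES: 6 C, 1 N, 1 O.
Implicit hydrogens by atom environment:
  2 × C: 3 H each → 6
  2 × C: 1 H each → 2
  1 × C: 2 H
  1 × C: no H
  1 × N: no H
  1 × O: 1 H
  Total hydrogens = 11.
Molecular formula: C6H11NO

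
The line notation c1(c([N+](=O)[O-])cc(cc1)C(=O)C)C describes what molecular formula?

Heavy atoms from the SMILES: 9 C, 1 N, 3 O.
Implicit hydrogens by atom environment:
  3 × C (aromatic): 1 H each → 3
  3 × C (aromatic): no H
  2 × C: 3 H each → 6
  2 × O: no H
  1 × C: no H
  1 × N (charge +1): no H
  1 × O (charge -1): no H
  Total hydrogens = 9.
Molecular formula: C9H9NO3

C9H9NO3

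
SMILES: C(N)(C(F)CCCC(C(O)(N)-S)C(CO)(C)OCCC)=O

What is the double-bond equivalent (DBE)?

1

Molecular formula from the SMILES: C13H27FN2O4S.
DoU = (2C + 2 + N − H − X)/2 = (2·13 + 2 + 2 − 27 − 1)/2 = 2/2 = 1.
(Structurally: 0 ring(s) + 1 π bond(s) = 1.)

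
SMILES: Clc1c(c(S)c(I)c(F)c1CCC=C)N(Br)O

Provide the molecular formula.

C10H9BrClFINOS

Heavy atoms from the SMILES: 1 Br, 10 C, 1 Cl, 1 F, 1 I, 1 N, 1 O, 1 S.
Implicit hydrogens by atom environment:
  6 × C (aromatic): no H
  3 × C: 2 H each → 6
  1 × Br: no H
  1 × C: 1 H
  1 × Cl: no H
  1 × F: no H
  1 × I: no H
  1 × N: no H
  1 × O: 1 H
  1 × S: 1 H
  Total hydrogens = 9.
Molecular formula: C10H9BrClFINOS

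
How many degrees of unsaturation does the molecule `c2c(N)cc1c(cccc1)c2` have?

Molecular formula from the SMILES: C10H9N.
DoU = (2C + 2 + N − H − X)/2 = (2·10 + 2 + 1 − 9 − 0)/2 = 14/2 = 7.
(Structurally: 2 ring(s) + 5 π bond(s) = 7.)

7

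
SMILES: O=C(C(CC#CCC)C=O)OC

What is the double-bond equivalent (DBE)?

Molecular formula from the SMILES: C9H12O3.
DoU = (2C + 2 + N − H − X)/2 = (2·9 + 2 + 0 − 12 − 0)/2 = 8/2 = 4.
(Structurally: 0 ring(s) + 4 π bond(s) = 4.)

4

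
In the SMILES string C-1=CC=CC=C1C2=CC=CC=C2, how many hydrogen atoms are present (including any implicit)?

Hydrogens are implicit in SMILES; fill each atom to its normal valence:
  10 × C (aromatic): 1 H each → 10
  2 × C (aromatic): no H
  Total hydrogens = 10.

10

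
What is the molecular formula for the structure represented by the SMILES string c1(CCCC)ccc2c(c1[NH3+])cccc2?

Heavy atoms from the SMILES: 14 C, 1 N.
Implicit hydrogens by atom environment:
  6 × C (aromatic): 1 H each → 6
  4 × C (aromatic): no H
  3 × C: 2 H each → 6
  1 × C: 3 H
  1 × N (charge +1): 3 H
  Total hydrogens = 18.
Net charge +1.
Molecular formula: C14H18N+

C14H18N+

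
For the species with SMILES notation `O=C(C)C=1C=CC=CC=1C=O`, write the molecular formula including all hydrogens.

C9H8O2

Heavy atoms from the SMILES: 9 C, 2 O.
Implicit hydrogens by atom environment:
  4 × C (aromatic): 1 H each → 4
  2 × C (aromatic): no H
  2 × O: no H
  1 × C: 3 H
  1 × C: 1 H
  1 × C: no H
  Total hydrogens = 8.
Molecular formula: C9H8O2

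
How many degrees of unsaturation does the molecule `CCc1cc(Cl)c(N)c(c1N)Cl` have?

Molecular formula from the SMILES: C8H10Cl2N2.
DoU = (2C + 2 + N − H − X)/2 = (2·8 + 2 + 2 − 10 − 2)/2 = 8/2 = 4.
(Structurally: 1 ring(s) + 3 π bond(s) = 4.)

4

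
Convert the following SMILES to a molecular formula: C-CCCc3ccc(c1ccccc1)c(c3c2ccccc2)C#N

Heavy atoms from the SMILES: 23 C, 1 N.
Implicit hydrogens by atom environment:
  12 × C (aromatic): 1 H each → 12
  6 × C (aromatic): no H
  3 × C: 2 H each → 6
  1 × C: 3 H
  1 × C: no H
  1 × N: no H
  Total hydrogens = 21.
Molecular formula: C23H21N

C23H21N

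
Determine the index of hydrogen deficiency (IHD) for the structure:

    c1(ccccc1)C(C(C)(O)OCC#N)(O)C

6

Molecular formula from the SMILES: C12H15NO3.
DoU = (2C + 2 + N − H − X)/2 = (2·12 + 2 + 1 − 15 − 0)/2 = 12/2 = 6.
(Structurally: 1 ring(s) + 5 π bond(s) = 6.)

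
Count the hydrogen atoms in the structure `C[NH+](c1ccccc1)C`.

Hydrogens are implicit in SMILES; fill each atom to its normal valence:
  5 × C (aromatic): 1 H each → 5
  2 × C: 3 H each → 6
  1 × C (aromatic): no H
  1 × N (charge +1): 1 H
  Total hydrogens = 12.

12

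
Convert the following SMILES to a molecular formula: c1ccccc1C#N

Heavy atoms from the SMILES: 7 C, 1 N.
Implicit hydrogens by atom environment:
  5 × C (aromatic): 1 H each → 5
  1 × C (aromatic): no H
  1 × C: no H
  1 × N: no H
  Total hydrogens = 5.
Molecular formula: C7H5N

C7H5N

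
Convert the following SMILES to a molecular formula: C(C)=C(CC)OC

Heavy atoms from the SMILES: 6 C, 1 O.
Implicit hydrogens by atom environment:
  3 × C: 3 H each → 9
  1 × C: 2 H
  1 × C: 1 H
  1 × C: no H
  1 × O: no H
  Total hydrogens = 12.
Molecular formula: C6H12O

C6H12O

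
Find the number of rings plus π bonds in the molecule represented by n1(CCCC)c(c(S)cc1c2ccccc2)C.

Molecular formula from the SMILES: C15H19NS.
DoU = (2C + 2 + N − H − X)/2 = (2·15 + 2 + 1 − 19 − 0)/2 = 14/2 = 7.
(Structurally: 2 ring(s) + 5 π bond(s) = 7.)

7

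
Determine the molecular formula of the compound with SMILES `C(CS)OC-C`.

C4H10OS

Heavy atoms from the SMILES: 4 C, 1 O, 1 S.
Implicit hydrogens by atom environment:
  3 × C: 2 H each → 6
  1 × C: 3 H
  1 × O: no H
  1 × S: 1 H
  Total hydrogens = 10.
Molecular formula: C4H10OS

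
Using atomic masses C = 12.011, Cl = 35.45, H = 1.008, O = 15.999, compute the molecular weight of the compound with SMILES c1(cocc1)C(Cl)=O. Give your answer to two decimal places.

130.53

Molecular formula: C5H3ClO2.
M = 5×12.011 + 1×35.45 + 3×1.008 + 2×15.999 = 130.53 g/mol.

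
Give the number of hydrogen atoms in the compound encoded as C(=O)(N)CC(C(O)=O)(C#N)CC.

Hydrogens are implicit in SMILES; fill each atom to its normal valence:
  4 × C: no H
  2 × C: 2 H each → 4
  2 × O: no H
  1 × C: 3 H
  1 × N: 2 H
  1 × N: no H
  1 × O: 1 H
  Total hydrogens = 10.

10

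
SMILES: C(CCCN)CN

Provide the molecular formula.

Heavy atoms from the SMILES: 5 C, 2 N.
Implicit hydrogens by atom environment:
  5 × C: 2 H each → 10
  2 × N: 2 H each → 4
  Total hydrogens = 14.
Molecular formula: C5H14N2

C5H14N2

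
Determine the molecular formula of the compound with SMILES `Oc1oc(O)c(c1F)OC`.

C5H5FO4

Heavy atoms from the SMILES: 5 C, 1 F, 4 O.
Implicit hydrogens by atom environment:
  4 × C (aromatic): no H
  2 × O: 1 H each → 2
  1 × C: 3 H
  1 × F: no H
  1 × O (aromatic): no H
  1 × O: no H
  Total hydrogens = 5.
Molecular formula: C5H5FO4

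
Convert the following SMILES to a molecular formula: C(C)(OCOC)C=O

C5H10O3

Heavy atoms from the SMILES: 5 C, 3 O.
Implicit hydrogens by atom environment:
  3 × O: no H
  2 × C: 3 H each → 6
  2 × C: 1 H each → 2
  1 × C: 2 H
  Total hydrogens = 10.
Molecular formula: C5H10O3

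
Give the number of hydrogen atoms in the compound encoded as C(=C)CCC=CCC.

Hydrogens are implicit in SMILES; fill each atom to its normal valence:
  4 × C: 2 H each → 8
  3 × C: 1 H each → 3
  1 × C: 3 H
  Total hydrogens = 14.

14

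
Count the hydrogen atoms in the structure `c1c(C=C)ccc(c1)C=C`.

10

Hydrogens are implicit in SMILES; fill each atom to its normal valence:
  4 × C (aromatic): 1 H each → 4
  2 × C: 2 H each → 4
  2 × C: 1 H each → 2
  2 × C (aromatic): no H
  Total hydrogens = 10.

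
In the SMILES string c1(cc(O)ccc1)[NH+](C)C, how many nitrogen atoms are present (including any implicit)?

The symbol for nitrogen appears 1 time in the SMILES.

1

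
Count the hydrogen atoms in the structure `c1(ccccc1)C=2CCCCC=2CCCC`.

22

Hydrogens are implicit in SMILES; fill each atom to its normal valence:
  7 × C: 2 H each → 14
  5 × C (aromatic): 1 H each → 5
  2 × C: no H
  1 × C: 3 H
  1 × C (aromatic): no H
  Total hydrogens = 22.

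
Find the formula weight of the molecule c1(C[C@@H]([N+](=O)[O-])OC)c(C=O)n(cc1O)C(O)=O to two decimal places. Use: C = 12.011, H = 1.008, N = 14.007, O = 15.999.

Molecular formula: C9H10N2O7.
M = 9×12.011 + 10×1.008 + 2×14.007 + 7×15.999 = 258.19 g/mol.

258.19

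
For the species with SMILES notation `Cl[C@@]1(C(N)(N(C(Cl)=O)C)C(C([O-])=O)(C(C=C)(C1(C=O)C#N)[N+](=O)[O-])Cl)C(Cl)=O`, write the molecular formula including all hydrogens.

C13H9Cl4N4O7-

Heavy atoms from the SMILES: 13 C, 4 Cl, 4 N, 7 O.
Implicit hydrogens by atom environment:
  9 × C: no H
  5 × O: no H
  4 × Cl: no H
  2 × C: 1 H each → 2
  2 × N: no H
  2 × O (charge -1): no H
  1 × C: 3 H
  1 × C: 2 H
  1 × N: 2 H
  1 × N (charge +1): no H
  Total hydrogens = 9.
Net charge -1.
Molecular formula: C13H9Cl4N4O7-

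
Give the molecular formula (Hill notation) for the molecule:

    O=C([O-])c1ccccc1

C7H5O2-

Heavy atoms from the SMILES: 7 C, 2 O.
Implicit hydrogens by atom environment:
  5 × C (aromatic): 1 H each → 5
  1 × C (aromatic): no H
  1 × C: no H
  1 × O: no H
  1 × O (charge -1): no H
  Total hydrogens = 5.
Net charge -1.
Molecular formula: C7H5O2-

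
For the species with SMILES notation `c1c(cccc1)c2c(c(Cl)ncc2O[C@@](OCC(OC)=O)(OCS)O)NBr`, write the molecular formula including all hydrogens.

C16H16BrClN2O6S

Heavy atoms from the SMILES: 1 Br, 16 C, 1 Cl, 2 N, 6 O, 1 S.
Implicit hydrogens by atom environment:
  6 × C (aromatic): 1 H each → 6
  5 × C (aromatic): no H
  5 × O: no H
  2 × C: 2 H each → 4
  2 × C: no H
  1 × Br: no H
  1 × C: 3 H
  1 × Cl: no H
  1 × N: 1 H
  1 × N (aromatic): no H
  1 × O: 1 H
  1 × S: 1 H
  Total hydrogens = 16.
Molecular formula: C16H16BrClN2O6S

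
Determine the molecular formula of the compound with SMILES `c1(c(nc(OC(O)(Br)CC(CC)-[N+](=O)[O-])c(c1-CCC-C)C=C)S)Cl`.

C16H22BrClN2O4S

Heavy atoms from the SMILES: 1 Br, 16 C, 1 Cl, 2 N, 4 O, 1 S.
Implicit hydrogens by atom environment:
  6 × C: 2 H each → 12
  5 × C (aromatic): no H
  2 × C: 3 H each → 6
  2 × C: 1 H each → 2
  2 × O: no H
  1 × Br: no H
  1 × C: no H
  1 × Cl: no H
  1 × N (aromatic): no H
  1 × N (charge +1): no H
  1 × O: 1 H
  1 × O (charge -1): no H
  1 × S: 1 H
  Total hydrogens = 22.
Molecular formula: C16H22BrClN2O4S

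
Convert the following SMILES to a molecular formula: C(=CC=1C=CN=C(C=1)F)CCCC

Heavy atoms from the SMILES: 11 C, 1 F, 1 N.
Implicit hydrogens by atom environment:
  3 × C: 2 H each → 6
  3 × C (aromatic): 1 H each → 3
  2 × C: 1 H each → 2
  2 × C (aromatic): no H
  1 × C: 3 H
  1 × F: no H
  1 × N (aromatic): no H
  Total hydrogens = 14.
Molecular formula: C11H14FN

C11H14FN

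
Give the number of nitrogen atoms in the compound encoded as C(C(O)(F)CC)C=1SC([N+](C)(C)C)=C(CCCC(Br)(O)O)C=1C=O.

1

The symbol for nitrogen appears 1 time in the SMILES.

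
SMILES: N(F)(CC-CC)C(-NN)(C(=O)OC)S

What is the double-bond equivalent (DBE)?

Molecular formula from the SMILES: C7H16FN3O2S.
DoU = (2C + 2 + N − H − X)/2 = (2·7 + 2 + 3 − 16 − 1)/2 = 2/2 = 1.
(Structurally: 0 ring(s) + 1 π bond(s) = 1.)

1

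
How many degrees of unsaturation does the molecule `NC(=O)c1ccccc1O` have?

Molecular formula from the SMILES: C7H7NO2.
DoU = (2C + 2 + N − H − X)/2 = (2·7 + 2 + 1 − 7 − 0)/2 = 10/2 = 5.
(Structurally: 1 ring(s) + 4 π bond(s) = 5.)

5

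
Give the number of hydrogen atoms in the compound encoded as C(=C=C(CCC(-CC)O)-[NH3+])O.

16

Hydrogens are implicit in SMILES; fill each atom to its normal valence:
  3 × C: 2 H each → 6
  2 × C: 1 H each → 2
  2 × C: no H
  2 × O: 1 H each → 2
  1 × C: 3 H
  1 × N (charge +1): 3 H
  Total hydrogens = 16.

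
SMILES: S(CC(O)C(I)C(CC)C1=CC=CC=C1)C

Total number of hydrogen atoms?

Hydrogens are implicit in SMILES; fill each atom to its normal valence:
  5 × C (aromatic): 1 H each → 5
  3 × C: 1 H each → 3
  2 × C: 3 H each → 6
  2 × C: 2 H each → 4
  1 × C (aromatic): no H
  1 × I: no H
  1 × O: 1 H
  1 × S: no H
  Total hydrogens = 19.

19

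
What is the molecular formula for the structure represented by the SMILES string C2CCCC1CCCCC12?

Heavy atoms from the SMILES: 10 C.
Implicit hydrogens by atom environment:
  8 × C: 2 H each → 16
  2 × C: 1 H each → 2
  Total hydrogens = 18.
Molecular formula: C10H18

C10H18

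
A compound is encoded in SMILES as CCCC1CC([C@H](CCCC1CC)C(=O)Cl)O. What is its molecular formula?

C14H25ClO2

Heavy atoms from the SMILES: 14 C, 1 Cl, 2 O.
Implicit hydrogens by atom environment:
  7 × C: 2 H each → 14
  4 × C: 1 H each → 4
  2 × C: 3 H each → 6
  1 × C: no H
  1 × Cl: no H
  1 × O: 1 H
  1 × O: no H
  Total hydrogens = 25.
Molecular formula: C14H25ClO2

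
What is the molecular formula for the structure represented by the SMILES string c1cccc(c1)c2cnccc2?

C11H9N

Heavy atoms from the SMILES: 11 C, 1 N.
Implicit hydrogens by atom environment:
  9 × C (aromatic): 1 H each → 9
  2 × C (aromatic): no H
  1 × N (aromatic): no H
  Total hydrogens = 9.
Molecular formula: C11H9N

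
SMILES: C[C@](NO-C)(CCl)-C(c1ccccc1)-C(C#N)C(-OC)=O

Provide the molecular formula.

Heavy atoms from the SMILES: 15 C, 1 Cl, 2 N, 3 O.
Implicit hydrogens by atom environment:
  5 × C (aromatic): 1 H each → 5
  3 × C: 3 H each → 9
  3 × C: no H
  3 × O: no H
  2 × C: 1 H each → 2
  1 × C: 2 H
  1 × C (aromatic): no H
  1 × Cl: no H
  1 × N: 1 H
  1 × N: no H
  Total hydrogens = 19.
Molecular formula: C15H19ClN2O3

C15H19ClN2O3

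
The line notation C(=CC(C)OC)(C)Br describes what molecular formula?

C6H11BrO

Heavy atoms from the SMILES: 1 Br, 6 C, 1 O.
Implicit hydrogens by atom environment:
  3 × C: 3 H each → 9
  2 × C: 1 H each → 2
  1 × Br: no H
  1 × C: no H
  1 × O: no H
  Total hydrogens = 11.
Molecular formula: C6H11BrO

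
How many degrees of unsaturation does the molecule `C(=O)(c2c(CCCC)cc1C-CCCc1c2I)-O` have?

6

Molecular formula from the SMILES: C15H19IO2.
DoU = (2C + 2 + N − H − X)/2 = (2·15 + 2 + 0 − 19 − 1)/2 = 12/2 = 6.
(Structurally: 2 ring(s) + 4 π bond(s) = 6.)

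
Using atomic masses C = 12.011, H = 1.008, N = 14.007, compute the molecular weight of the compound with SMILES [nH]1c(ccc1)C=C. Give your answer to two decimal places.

93.13

Molecular formula: C6H7N.
M = 6×12.011 + 7×1.008 + 1×14.007 = 93.13 g/mol.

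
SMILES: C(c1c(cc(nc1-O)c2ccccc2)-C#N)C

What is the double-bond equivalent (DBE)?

10

Molecular formula from the SMILES: C14H12N2O.
DoU = (2C + 2 + N − H − X)/2 = (2·14 + 2 + 2 − 12 − 0)/2 = 20/2 = 10.
(Structurally: 2 ring(s) + 8 π bond(s) = 10.)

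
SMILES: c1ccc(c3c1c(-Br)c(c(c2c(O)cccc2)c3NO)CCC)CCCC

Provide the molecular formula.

Heavy atoms from the SMILES: 1 Br, 23 C, 1 N, 2 O.
Implicit hydrogens by atom environment:
  9 × C (aromatic): no H
  7 × C (aromatic): 1 H each → 7
  5 × C: 2 H each → 10
  2 × C: 3 H each → 6
  2 × O: 1 H each → 2
  1 × Br: no H
  1 × N: 1 H
  Total hydrogens = 26.
Molecular formula: C23H26BrNO2

C23H26BrNO2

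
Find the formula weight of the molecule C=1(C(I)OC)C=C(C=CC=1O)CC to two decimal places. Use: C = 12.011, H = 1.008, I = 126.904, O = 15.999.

292.12

Molecular formula: C10H13IO2.
M = 10×12.011 + 13×1.008 + 1×126.904 + 2×15.999 = 292.12 g/mol.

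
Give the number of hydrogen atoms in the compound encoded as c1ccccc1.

6

Hydrogens are implicit in SMILES; fill each atom to its normal valence:
  6 × C (aromatic): 1 H each → 6
  Total hydrogens = 6.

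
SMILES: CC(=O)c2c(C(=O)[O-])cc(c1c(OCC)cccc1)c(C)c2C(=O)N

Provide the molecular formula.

C19H18NO5-

Heavy atoms from the SMILES: 19 C, 1 N, 5 O.
Implicit hydrogens by atom environment:
  7 × C (aromatic): no H
  5 × C (aromatic): 1 H each → 5
  4 × O: no H
  3 × C: 3 H each → 9
  3 × C: no H
  1 × C: 2 H
  1 × N: 2 H
  1 × O (charge -1): no H
  Total hydrogens = 18.
Net charge -1.
Molecular formula: C19H18NO5-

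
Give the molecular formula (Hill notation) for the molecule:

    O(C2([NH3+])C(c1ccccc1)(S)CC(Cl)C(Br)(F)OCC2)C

C14H19BrClFNO2S+

Heavy atoms from the SMILES: 1 Br, 14 C, 1 Cl, 1 F, 1 N, 2 O, 1 S.
Implicit hydrogens by atom environment:
  5 × C (aromatic): 1 H each → 5
  3 × C: 2 H each → 6
  3 × C: no H
  2 × O: no H
  1 × Br: no H
  1 × C: 3 H
  1 × C: 1 H
  1 × C (aromatic): no H
  1 × Cl: no H
  1 × F: no H
  1 × N (charge +1): 3 H
  1 × S: 1 H
  Total hydrogens = 19.
Net charge +1.
Molecular formula: C14H19BrClFNO2S+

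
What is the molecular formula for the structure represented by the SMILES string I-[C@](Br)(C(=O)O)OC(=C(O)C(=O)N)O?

Heavy atoms from the SMILES: 1 Br, 5 C, 1 I, 1 N, 6 O.
Implicit hydrogens by atom environment:
  5 × C: no H
  3 × O: 1 H each → 3
  3 × O: no H
  1 × Br: no H
  1 × I: no H
  1 × N: 2 H
  Total hydrogens = 5.
Molecular formula: C5H5BrINO6

C5H5BrINO6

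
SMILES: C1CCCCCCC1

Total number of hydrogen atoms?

Hydrogens are implicit in SMILES; fill each atom to its normal valence:
  8 × C: 2 H each → 16
  Total hydrogens = 16.

16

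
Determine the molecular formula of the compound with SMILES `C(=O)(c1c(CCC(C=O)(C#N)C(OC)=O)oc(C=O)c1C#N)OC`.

C15H12N2O7

Heavy atoms from the SMILES: 15 C, 2 N, 7 O.
Implicit hydrogens by atom environment:
  6 × O: no H
  5 × C: no H
  4 × C (aromatic): no H
  2 × C: 3 H each → 6
  2 × C: 2 H each → 4
  2 × C: 1 H each → 2
  2 × N: no H
  1 × O (aromatic): no H
  Total hydrogens = 12.
Molecular formula: C15H12N2O7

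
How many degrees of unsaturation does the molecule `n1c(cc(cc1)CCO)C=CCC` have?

Molecular formula from the SMILES: C11H15NO.
DoU = (2C + 2 + N − H − X)/2 = (2·11 + 2 + 1 − 15 − 0)/2 = 10/2 = 5.
(Structurally: 1 ring(s) + 4 π bond(s) = 5.)

5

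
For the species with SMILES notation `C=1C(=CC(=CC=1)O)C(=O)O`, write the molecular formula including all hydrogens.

C7H6O3

Heavy atoms from the SMILES: 7 C, 3 O.
Implicit hydrogens by atom environment:
  4 × C (aromatic): 1 H each → 4
  2 × C (aromatic): no H
  2 × O: 1 H each → 2
  1 × C: no H
  1 × O: no H
  Total hydrogens = 6.
Molecular formula: C7H6O3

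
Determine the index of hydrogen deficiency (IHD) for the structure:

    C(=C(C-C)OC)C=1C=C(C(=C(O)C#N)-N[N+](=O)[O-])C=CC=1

9

Molecular formula from the SMILES: C14H15N3O4.
DoU = (2C + 2 + N − H − X)/2 = (2·14 + 2 + 3 − 15 − 0)/2 = 18/2 = 9.
(Structurally: 1 ring(s) + 8 π bond(s) = 9.)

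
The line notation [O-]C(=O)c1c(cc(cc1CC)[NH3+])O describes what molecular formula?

Heavy atoms from the SMILES: 9 C, 1 N, 3 O.
Implicit hydrogens by atom environment:
  4 × C (aromatic): no H
  2 × C (aromatic): 1 H each → 2
  1 × C: 3 H
  1 × C: 2 H
  1 × C: no H
  1 × N (charge +1): 3 H
  1 × O: 1 H
  1 × O: no H
  1 × O (charge -1): no H
  Total hydrogens = 11.
Molecular formula: C9H11NO3

C9H11NO3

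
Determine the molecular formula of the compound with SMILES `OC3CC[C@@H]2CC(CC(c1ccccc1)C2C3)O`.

Heavy atoms from the SMILES: 16 C, 2 O.
Implicit hydrogens by atom environment:
  5 × C: 2 H each → 10
  5 × C: 1 H each → 5
  5 × C (aromatic): 1 H each → 5
  2 × O: 1 H each → 2
  1 × C (aromatic): no H
  Total hydrogens = 22.
Molecular formula: C16H22O2

C16H22O2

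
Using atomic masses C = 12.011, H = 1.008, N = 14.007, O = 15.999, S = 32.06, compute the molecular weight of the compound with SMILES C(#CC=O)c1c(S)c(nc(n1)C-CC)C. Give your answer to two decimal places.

Molecular formula: C11H12N2OS.
M = 11×12.011 + 12×1.008 + 2×14.007 + 1×15.999 + 1×32.06 = 220.29 g/mol.

220.29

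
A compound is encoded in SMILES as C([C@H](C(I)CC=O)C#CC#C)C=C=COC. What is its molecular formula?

C13H13IO2

Heavy atoms from the SMILES: 13 C, 1 I, 2 O.
Implicit hydrogens by atom environment:
  6 × C: 1 H each → 6
  4 × C: no H
  2 × C: 2 H each → 4
  2 × O: no H
  1 × C: 3 H
  1 × I: no H
  Total hydrogens = 13.
Molecular formula: C13H13IO2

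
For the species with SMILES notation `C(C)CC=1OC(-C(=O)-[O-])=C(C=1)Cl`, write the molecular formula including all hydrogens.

C8H8ClO3-

Heavy atoms from the SMILES: 8 C, 1 Cl, 3 O.
Implicit hydrogens by atom environment:
  3 × C (aromatic): no H
  2 × C: 2 H each → 4
  1 × C: 3 H
  1 × C (aromatic): 1 H
  1 × C: no H
  1 × Cl: no H
  1 × O (aromatic): no H
  1 × O: no H
  1 × O (charge -1): no H
  Total hydrogens = 8.
Net charge -1.
Molecular formula: C8H8ClO3-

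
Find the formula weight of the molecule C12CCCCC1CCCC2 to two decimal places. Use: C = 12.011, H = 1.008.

138.25

Molecular formula: C10H18.
M = 10×12.011 + 18×1.008 = 138.25 g/mol.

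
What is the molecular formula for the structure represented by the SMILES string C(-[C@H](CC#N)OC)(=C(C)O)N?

C7H12N2O2

Heavy atoms from the SMILES: 7 C, 2 N, 2 O.
Implicit hydrogens by atom environment:
  3 × C: no H
  2 × C: 3 H each → 6
  1 × C: 2 H
  1 × C: 1 H
  1 × N: 2 H
  1 × N: no H
  1 × O: 1 H
  1 × O: no H
  Total hydrogens = 12.
Molecular formula: C7H12N2O2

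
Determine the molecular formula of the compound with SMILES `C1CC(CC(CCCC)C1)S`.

C10H20S

Heavy atoms from the SMILES: 10 C, 1 S.
Implicit hydrogens by atom environment:
  7 × C: 2 H each → 14
  2 × C: 1 H each → 2
  1 × C: 3 H
  1 × S: 1 H
  Total hydrogens = 20.
Molecular formula: C10H20S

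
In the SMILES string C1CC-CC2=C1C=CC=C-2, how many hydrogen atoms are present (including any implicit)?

12

Hydrogens are implicit in SMILES; fill each atom to its normal valence:
  4 × C: 2 H each → 8
  4 × C (aromatic): 1 H each → 4
  2 × C (aromatic): no H
  Total hydrogens = 12.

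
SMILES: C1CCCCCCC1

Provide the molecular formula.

Heavy atoms from the SMILES: 8 C.
Implicit hydrogens by atom environment:
  8 × C: 2 H each → 16
  Total hydrogens = 16.
Molecular formula: C8H16

C8H16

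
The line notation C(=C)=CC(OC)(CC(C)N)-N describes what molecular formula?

Heavy atoms from the SMILES: 8 C, 2 N, 1 O.
Implicit hydrogens by atom environment:
  2 × C: 3 H each → 6
  2 × C: 2 H each → 4
  2 × C: 1 H each → 2
  2 × C: no H
  2 × N: 2 H each → 4
  1 × O: no H
  Total hydrogens = 16.
Molecular formula: C8H16N2O

C8H16N2O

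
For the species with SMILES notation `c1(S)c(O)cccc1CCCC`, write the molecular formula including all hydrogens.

Heavy atoms from the SMILES: 10 C, 1 O, 1 S.
Implicit hydrogens by atom environment:
  3 × C: 2 H each → 6
  3 × C (aromatic): 1 H each → 3
  3 × C (aromatic): no H
  1 × C: 3 H
  1 × O: 1 H
  1 × S: 1 H
  Total hydrogens = 14.
Molecular formula: C10H14OS

C10H14OS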